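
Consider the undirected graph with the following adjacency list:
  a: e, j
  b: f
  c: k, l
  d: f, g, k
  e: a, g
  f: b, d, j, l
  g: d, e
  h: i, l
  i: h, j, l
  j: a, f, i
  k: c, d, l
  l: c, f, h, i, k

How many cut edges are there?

1

The edges on the cycle j-a-e-g-d-f-j are not bridges since each lies on that cycle.
But removing f-b disconnects f from b — this is a bridge.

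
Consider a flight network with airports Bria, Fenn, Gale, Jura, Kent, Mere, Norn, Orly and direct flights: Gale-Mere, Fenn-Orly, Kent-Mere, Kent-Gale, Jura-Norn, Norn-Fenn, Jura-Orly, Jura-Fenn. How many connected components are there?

3

Bria is isolated — a component by itself.
Starting from Gale we can reach Gale, Kent, Mere. That is one component of size 3.
Starting from Fenn we can reach Fenn, Jura, Norn, Orly. That is one component of size 4.
Total: 3 components.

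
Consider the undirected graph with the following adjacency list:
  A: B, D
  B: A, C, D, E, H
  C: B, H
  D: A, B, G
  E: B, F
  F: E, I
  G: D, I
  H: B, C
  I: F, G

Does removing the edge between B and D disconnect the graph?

After removing B-D, the path B-A-D still connects them, so the edge is not a bridge.

No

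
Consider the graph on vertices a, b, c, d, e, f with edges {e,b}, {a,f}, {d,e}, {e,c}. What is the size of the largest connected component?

4

Starting from a we can reach a, f. That is one component of size 2.
Starting from b we can reach b, c, d, e. That is one component of size 4.
The largest has 4 vertices.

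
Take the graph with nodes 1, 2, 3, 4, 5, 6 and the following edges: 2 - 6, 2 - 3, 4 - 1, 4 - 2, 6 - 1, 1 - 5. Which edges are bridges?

The edges on the cycle 4-2-6-1-4 are not bridges since each lies on that cycle.
But removing 2 - 3 disconnects 2 from 3; removing 1 - 5 disconnects 1 from 5 — these are bridges.

1-5, 2-3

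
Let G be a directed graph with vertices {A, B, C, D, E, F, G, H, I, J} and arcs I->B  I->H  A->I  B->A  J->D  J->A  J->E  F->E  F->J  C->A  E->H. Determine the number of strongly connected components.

{A, B, I} are all mutually reachable — one SCC of size 3.
{G} is an SCC by itself.
{F} is an SCC by itself.
{C} is an SCC by itself.
{E} is an SCC by itself.
(and 3 more singleton SCCs)
That gives 8 strongly connected components.

8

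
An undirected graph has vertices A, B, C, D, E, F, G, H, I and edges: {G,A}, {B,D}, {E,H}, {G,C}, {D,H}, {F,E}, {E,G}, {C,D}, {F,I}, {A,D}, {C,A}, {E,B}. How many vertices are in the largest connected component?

9

Starting from A we can reach A, B, C, D, E, F, G, H, I. That is one component of size 9.
The largest has 9 vertices.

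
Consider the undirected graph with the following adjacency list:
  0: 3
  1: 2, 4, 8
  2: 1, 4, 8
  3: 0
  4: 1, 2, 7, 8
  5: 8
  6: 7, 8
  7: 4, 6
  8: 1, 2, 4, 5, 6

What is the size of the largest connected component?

7

Starting from 0 we can reach 0, 3. That is one component of size 2.
Starting from 1 we can reach 1, 2, 4, 5, 6, 7, 8. That is one component of size 7.
The largest has 7 vertices.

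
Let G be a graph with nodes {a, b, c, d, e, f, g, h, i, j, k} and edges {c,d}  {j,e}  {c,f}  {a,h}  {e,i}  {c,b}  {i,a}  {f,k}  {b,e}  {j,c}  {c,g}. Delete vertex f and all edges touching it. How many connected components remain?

With f gone, the remaining components are: {k}; {a, b, c, d, e, g, h, i, j}.
That is 2 components.

2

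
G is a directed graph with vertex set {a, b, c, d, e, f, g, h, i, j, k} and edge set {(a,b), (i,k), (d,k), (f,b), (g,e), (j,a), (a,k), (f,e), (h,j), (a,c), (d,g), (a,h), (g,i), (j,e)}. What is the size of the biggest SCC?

{a, h, j} are all mutually reachable — one SCC of size 3.
{k} is an SCC by itself.
{g} is an SCC by itself.
{d} is an SCC by itself.
{b} is an SCC by itself.
(and 4 more singleton SCCs)
The largest has 3 vertices.

3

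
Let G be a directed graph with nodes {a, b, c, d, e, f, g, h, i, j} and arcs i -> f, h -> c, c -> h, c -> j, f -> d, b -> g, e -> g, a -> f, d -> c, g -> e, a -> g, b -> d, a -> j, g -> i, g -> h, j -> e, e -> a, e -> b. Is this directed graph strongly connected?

Yes

From b we can reach every vertex (a, b, c, d, e, f, g, h, i, j), and every vertex can reach b (a, b, c, d, e, f, g, h, i, j). So the whole graph is one strongly connected component.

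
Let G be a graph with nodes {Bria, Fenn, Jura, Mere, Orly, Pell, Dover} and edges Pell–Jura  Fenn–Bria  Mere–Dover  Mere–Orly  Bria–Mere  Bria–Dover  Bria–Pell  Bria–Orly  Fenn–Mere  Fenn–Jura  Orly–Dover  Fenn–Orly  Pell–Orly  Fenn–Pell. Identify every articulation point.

none

Removing Jura, for instance, still leaves 1 component. No single vertex removal increases the component count — the graph has no articulation points.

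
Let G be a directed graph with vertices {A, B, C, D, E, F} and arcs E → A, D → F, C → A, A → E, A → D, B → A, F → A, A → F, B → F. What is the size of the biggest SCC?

4

{A, D, E, F} are all mutually reachable — one SCC of size 4.
{B} is an SCC by itself.
{C} is an SCC by itself.
The largest has 4 vertices.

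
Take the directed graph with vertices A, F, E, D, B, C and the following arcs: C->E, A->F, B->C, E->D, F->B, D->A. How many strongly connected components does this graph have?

{A, B, C, D, E, F} are all mutually reachable — one SCC of size 6.
That gives 1 strongly connected component.

1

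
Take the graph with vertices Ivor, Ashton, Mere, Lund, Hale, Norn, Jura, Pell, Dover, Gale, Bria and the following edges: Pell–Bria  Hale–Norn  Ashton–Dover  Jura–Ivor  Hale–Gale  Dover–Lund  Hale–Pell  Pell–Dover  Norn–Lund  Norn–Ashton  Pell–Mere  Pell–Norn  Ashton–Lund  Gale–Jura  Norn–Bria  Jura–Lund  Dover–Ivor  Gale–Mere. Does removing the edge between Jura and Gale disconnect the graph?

No

After removing Jura–Gale, the path Jura-Lund-Norn-Hale-Gale still connects them, so the edge is not a bridge.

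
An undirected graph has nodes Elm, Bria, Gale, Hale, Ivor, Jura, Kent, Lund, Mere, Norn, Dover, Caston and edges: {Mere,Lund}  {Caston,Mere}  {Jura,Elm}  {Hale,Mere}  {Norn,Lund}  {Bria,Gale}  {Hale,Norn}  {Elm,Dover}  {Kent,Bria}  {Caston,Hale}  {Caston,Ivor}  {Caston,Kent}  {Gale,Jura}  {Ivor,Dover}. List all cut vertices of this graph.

Caston

Removing Caston increases the component count from 1 to 2, so Caston is a cut vertex.
By contrast removing Mere leaves 1 component; it is not a cut vertex. No other vertex is a cut vertex either.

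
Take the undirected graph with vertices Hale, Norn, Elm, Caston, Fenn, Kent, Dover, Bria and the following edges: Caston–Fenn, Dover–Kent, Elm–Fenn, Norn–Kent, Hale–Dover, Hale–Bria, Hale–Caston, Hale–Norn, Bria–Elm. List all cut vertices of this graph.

Removing Hale increases the component count from 1 to 2, so Hale is a cut vertex.
By contrast removing Norn leaves 1 component; it is not a cut vertex. No other vertex is a cut vertex either.

Hale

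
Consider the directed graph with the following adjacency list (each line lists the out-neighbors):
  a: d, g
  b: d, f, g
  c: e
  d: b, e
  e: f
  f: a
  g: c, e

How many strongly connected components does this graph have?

{a, b, c, d, e, f, g} are all mutually reachable — one SCC of size 7.
That gives 1 strongly connected component.

1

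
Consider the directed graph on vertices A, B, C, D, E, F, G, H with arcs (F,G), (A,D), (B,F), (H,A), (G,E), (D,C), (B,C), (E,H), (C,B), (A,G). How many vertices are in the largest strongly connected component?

{A, B, C, D, E, F, G, H} are all mutually reachable — one SCC of size 8.
The largest has 8 vertices.

8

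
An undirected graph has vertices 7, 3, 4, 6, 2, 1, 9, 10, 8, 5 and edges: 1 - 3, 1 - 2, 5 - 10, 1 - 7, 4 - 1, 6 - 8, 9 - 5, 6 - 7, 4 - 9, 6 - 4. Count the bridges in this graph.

6

The edges on the cycle 6-4-1-7-6 are not bridges since each lies on that cycle.
But removing 4 - 9 disconnects 4 from 9; removing 1 - 3 disconnects 1 from 3; removing 9 - 5 disconnects 9 from 5; removing 10 - 5 disconnects 10 from 5 — these are bridges.
In total 6 edges are bridges.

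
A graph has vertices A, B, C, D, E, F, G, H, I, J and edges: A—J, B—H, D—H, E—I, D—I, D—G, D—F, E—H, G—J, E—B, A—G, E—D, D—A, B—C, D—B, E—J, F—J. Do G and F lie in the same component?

Yes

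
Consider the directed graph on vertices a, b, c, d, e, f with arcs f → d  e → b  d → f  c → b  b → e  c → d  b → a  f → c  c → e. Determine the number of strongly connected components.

3

{c, d, f} are all mutually reachable — one SCC of size 3.
{b, e} are all mutually reachable — one SCC of size 2.
{a} is an SCC by itself.
That gives 3 strongly connected components.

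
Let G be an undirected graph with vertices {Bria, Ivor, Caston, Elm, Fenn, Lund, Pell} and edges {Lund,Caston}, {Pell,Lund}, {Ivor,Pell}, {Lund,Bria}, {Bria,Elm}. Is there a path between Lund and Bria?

From Lund we can reach Elm, Bria, Ivor, Lund, Pell, Caston, which includes Bria.

Yes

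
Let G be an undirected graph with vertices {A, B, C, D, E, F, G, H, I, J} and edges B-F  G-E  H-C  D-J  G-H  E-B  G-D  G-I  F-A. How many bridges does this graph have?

9

removing A-F disconnects A from F; removing G-I disconnects G from I; removing J-D disconnects J from D; removing B-E disconnects B from E — these are bridges.
In total 9 edges are bridges.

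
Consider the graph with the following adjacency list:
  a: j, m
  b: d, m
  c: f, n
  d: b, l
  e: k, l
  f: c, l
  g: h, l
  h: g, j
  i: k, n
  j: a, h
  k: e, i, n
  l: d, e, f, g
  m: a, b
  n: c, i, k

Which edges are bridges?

none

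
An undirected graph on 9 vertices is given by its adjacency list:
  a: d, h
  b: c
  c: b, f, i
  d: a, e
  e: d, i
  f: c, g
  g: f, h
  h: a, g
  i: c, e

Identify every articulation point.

Removing c increases the component count from 1 to 2, so c is a cut vertex.
By contrast removing i leaves 1 component; it is not a cut vertex. No other vertex is a cut vertex either.

c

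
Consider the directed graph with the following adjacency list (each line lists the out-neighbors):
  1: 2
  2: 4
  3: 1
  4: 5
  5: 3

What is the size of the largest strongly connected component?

5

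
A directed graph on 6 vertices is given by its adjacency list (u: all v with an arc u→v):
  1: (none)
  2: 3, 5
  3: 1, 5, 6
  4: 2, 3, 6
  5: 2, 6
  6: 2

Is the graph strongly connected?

There is no directed path from 3 to 4, so the graph is not strongly connected.

No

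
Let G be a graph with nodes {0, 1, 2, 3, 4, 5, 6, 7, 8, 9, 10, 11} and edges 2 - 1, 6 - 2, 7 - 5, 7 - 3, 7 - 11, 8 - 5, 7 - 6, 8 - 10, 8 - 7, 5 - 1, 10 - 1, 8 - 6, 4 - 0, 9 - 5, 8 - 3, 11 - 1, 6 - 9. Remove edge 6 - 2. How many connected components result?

6 and 2 are still connected via 6-8-10-1-2, so the component count stays at 2.

2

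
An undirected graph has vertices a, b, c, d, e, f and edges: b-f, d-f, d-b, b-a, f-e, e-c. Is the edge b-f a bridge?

No

After removing b-f, the path b-d-f still connects them, so the edge is not a bridge.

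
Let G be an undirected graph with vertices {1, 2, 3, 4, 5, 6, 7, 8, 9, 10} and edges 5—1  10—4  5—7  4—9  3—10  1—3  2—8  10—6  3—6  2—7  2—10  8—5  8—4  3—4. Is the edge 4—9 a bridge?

Yes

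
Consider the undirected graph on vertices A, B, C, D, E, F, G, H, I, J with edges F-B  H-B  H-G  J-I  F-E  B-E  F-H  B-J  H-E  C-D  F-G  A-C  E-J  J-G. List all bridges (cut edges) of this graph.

A-C, C-D, I-J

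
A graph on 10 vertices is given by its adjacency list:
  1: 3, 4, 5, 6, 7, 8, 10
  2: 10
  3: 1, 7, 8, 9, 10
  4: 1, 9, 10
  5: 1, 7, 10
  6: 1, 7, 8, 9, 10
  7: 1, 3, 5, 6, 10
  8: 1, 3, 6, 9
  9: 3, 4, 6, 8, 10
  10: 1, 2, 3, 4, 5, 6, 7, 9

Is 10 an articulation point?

Yes

Deleting 10 raises the number of components from 1 to 2, so 10 is a cut vertex.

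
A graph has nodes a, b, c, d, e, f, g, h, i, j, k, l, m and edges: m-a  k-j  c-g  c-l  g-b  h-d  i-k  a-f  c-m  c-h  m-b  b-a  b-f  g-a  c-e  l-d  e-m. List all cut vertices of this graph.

c, k

Removing c increases the component count from 2 to 3, so c is a cut vertex.
Removing k increases the component count from 2 to 3, so k is a cut vertex.
By contrast removing h leaves 2 components; it is not a cut vertex. No other vertex is a cut vertex either.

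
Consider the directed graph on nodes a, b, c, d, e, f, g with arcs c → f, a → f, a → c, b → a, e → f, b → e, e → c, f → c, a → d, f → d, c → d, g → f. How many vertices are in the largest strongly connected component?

{c, f} are all mutually reachable — one SCC of size 2.
{d} is an SCC by itself.
{a} is an SCC by itself.
{b} is an SCC by itself.
{e} is an SCC by itself.
(and 1 more singleton SCC)
The largest has 2 vertices.

2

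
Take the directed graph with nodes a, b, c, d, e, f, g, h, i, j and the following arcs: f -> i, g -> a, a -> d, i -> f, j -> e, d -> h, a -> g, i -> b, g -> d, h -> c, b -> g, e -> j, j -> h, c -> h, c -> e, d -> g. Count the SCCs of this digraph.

4

{c, e, h, j} are all mutually reachable — one SCC of size 4.
{a, d, g} are all mutually reachable — one SCC of size 3.
{f, i} are all mutually reachable — one SCC of size 2.
{b} is an SCC by itself.
That gives 4 strongly connected components.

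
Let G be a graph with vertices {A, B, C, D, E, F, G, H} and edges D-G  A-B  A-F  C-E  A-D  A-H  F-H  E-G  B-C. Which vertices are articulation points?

Removing A increases the component count from 1 to 2, so A is a cut vertex.
By contrast removing G leaves 1 component; it is not a cut vertex. No other vertex is a cut vertex either.

A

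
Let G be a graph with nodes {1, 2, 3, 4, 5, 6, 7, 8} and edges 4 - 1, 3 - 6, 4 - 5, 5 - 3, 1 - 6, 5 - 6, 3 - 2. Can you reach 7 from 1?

No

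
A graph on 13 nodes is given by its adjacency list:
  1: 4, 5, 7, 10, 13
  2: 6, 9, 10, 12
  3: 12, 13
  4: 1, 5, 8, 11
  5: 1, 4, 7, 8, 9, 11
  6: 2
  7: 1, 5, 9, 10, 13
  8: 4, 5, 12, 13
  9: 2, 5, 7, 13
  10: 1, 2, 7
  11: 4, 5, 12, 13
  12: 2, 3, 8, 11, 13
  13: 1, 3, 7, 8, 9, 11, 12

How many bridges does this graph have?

The edges on the cycle 13-9-2-10-7-13 are not bridges since each lies on that cycle.
But removing 2-6 disconnects 2 from 6 — this is a bridge.

1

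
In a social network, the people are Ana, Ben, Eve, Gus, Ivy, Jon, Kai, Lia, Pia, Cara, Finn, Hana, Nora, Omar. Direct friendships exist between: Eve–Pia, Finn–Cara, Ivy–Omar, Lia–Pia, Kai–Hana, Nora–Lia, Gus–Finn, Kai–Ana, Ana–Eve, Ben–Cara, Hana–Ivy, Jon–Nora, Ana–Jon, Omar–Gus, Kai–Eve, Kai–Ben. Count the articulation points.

Removing Kai increases the component count from 1 to 2, so Kai is a cut vertex.
By contrast removing Ana leaves 1 component; it is not a cut vertex. No other vertex is a cut vertex either.

1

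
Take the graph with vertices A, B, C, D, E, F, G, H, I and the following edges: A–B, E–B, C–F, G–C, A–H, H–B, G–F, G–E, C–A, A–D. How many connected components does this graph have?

2

I is isolated — a component by itself.
Starting from A we can reach A, B, C, D, E, F, G, H. That is one component of size 8.
Total: 2 components.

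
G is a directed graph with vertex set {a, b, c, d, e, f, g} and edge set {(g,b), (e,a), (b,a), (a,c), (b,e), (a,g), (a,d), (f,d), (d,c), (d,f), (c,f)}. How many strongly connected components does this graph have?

2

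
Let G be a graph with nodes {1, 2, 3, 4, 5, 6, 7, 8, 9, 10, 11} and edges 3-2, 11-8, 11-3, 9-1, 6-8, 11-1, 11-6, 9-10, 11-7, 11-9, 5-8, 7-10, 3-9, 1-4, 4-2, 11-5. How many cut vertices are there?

1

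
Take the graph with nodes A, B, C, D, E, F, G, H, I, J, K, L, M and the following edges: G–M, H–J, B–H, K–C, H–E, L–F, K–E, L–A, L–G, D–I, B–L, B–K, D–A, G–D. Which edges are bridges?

B-L, C-K, D-I, F-L, G-M, H-J

The edges on the cycle L-G-D-A-L are not bridges since each lies on that cycle.
But removing J–H disconnects J from H; removing L–B disconnects L from B; removing I–D disconnects I from D; removing C–K disconnects C from K — these are bridges.
In total 6 edges are bridges.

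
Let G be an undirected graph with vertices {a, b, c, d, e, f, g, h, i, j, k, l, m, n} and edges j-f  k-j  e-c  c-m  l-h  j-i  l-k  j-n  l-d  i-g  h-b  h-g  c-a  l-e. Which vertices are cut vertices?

Removing c increases the component count from 1 to 3, so c is a cut vertex.
Removing e increases the component count from 1 to 2, so e is a cut vertex.
Removing h increases the component count from 1 to 2, so h is a cut vertex.
Likewise j, l are cut vertices.
By contrast removing a leaves 1 component; it is not a cut vertex. No other vertex is a cut vertex either.

c, e, h, j, l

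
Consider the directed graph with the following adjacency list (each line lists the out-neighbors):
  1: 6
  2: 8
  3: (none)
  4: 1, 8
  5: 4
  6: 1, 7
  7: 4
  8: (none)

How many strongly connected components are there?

5

{1, 4, 6, 7} are all mutually reachable — one SCC of size 4.
{8} is an SCC by itself.
{2} is an SCC by itself.
{5} is an SCC by itself.
{3} is an SCC by itself.
That gives 5 strongly connected components.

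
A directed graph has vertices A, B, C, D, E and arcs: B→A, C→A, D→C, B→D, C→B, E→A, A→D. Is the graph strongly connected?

There is no directed path from C to E, so the graph is not strongly connected.

No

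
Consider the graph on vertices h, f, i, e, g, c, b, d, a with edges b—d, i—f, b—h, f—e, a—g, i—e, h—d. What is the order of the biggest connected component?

c is isolated — a component by itself.
Starting from a we can reach a, g. That is one component of size 2.
Starting from b we can reach b, d, h. That is one component of size 3.
Starting from e we can reach e, f, i. That is one component of size 3.
The largest has 3 vertices.

3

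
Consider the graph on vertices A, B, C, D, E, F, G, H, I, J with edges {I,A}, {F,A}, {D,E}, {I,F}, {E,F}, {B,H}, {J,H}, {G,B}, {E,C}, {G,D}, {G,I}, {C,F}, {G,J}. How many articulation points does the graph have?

1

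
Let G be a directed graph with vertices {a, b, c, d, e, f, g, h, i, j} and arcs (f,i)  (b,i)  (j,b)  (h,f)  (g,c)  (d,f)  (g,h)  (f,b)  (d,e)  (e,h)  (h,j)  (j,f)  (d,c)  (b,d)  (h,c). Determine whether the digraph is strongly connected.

There is no directed path from a to d, so the graph is not strongly connected.

No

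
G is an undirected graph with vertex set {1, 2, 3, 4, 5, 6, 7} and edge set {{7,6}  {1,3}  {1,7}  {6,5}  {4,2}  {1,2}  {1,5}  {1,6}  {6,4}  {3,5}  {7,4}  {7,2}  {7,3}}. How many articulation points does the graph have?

0

Removing 2, for instance, still leaves 1 component. No single vertex removal increases the component count — the graph has no articulation points.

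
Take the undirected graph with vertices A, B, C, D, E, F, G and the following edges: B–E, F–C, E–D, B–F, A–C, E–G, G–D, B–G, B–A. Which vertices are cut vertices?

B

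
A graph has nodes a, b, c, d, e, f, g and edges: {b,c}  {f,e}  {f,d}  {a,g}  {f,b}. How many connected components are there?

2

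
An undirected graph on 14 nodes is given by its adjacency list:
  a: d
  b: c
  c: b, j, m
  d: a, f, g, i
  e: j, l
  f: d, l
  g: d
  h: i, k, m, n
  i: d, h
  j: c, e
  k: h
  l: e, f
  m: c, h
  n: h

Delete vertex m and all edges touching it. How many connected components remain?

1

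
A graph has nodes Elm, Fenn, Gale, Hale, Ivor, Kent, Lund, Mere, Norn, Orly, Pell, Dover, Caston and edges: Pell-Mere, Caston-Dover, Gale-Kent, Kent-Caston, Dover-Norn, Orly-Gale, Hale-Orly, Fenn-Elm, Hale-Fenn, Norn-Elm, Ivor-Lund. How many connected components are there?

Starting from Mere we can reach Mere, Pell. That is one component of size 2.
Starting from Ivor we can reach Ivor, Lund. That is one component of size 2.
Starting from Elm we can reach Elm, Fenn, Gale, Hale, Kent, Norn, Orly, Dover, Caston. That is one component of size 9.
Total: 3 components.

3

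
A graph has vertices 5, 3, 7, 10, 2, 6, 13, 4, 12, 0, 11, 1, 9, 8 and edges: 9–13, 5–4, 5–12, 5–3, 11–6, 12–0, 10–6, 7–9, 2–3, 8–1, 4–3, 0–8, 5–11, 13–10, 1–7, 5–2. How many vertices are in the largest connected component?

14

Starting from 0 we can reach 0, 1, 2, 3, 4, 5, 6, 7, 8, 9, 10, 11, 12, 13. That is one component of size 14.
The largest has 14 vertices.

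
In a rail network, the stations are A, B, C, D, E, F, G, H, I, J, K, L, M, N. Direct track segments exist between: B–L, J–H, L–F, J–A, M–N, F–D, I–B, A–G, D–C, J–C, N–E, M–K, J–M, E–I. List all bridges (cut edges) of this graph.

A-G, A-J, H-J, K-M

The edges on the cycle J-M-N-E-I-B-L-F-D-C-J are not bridges since each lies on that cycle.
But removing M–K disconnects M from K; removing J–A disconnects J from A; removing A–G disconnects A from G; removing J–H disconnects J from H — these are bridges.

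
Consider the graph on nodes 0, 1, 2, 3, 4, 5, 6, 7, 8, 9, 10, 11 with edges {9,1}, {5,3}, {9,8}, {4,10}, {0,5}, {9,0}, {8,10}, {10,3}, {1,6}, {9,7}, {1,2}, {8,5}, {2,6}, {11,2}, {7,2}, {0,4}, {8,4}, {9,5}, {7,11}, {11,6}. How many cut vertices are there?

Removing 9 increases the component count from 1 to 2, so 9 is a cut vertex.
By contrast removing 8 leaves 1 component; it is not a cut vertex. No other vertex is a cut vertex either.

1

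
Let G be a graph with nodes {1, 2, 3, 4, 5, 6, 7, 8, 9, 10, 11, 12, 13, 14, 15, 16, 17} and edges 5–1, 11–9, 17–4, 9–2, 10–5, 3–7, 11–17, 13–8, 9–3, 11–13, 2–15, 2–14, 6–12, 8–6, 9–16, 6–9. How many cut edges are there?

The edges on the cycle 11-13-8-6-9-11 are not bridges since each lies on that cycle.
But removing 14–2 disconnects 14 from 2; removing 3–7 disconnects 3 from 7; removing 17–4 disconnects 17 from 4; removing 9–16 disconnects 9 from 16 — these are bridges.
In total 11 edges are bridges.

11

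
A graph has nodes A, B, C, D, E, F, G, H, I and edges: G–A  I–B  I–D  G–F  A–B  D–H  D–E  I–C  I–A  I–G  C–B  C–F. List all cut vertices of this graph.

D, I

Removing D increases the component count from 1 to 3, so D is a cut vertex.
Removing I increases the component count from 1 to 2, so I is a cut vertex.
By contrast removing A leaves 1 component; it is not a cut vertex. No other vertex is a cut vertex either.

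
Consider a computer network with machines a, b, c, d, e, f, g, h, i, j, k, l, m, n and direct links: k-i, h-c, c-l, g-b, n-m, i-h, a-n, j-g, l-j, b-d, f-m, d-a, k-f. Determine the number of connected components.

2

e is isolated — a component by itself.
Starting from a we can reach a, b, c, d, f, g, h, i, j, k, l, m, n. That is one component of size 13.
Total: 2 components.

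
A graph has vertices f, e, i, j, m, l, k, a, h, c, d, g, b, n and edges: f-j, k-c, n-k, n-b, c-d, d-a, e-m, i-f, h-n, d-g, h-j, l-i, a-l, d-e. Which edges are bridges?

The edges on the cycle h-n-k-c-d-a-l-i-f-j-h are not bridges since each lies on that cycle.
But removing n-b disconnects n from b; removing g-d disconnects g from d; removing e-d disconnects e from d; removing e-m disconnects e from m — these are bridges.

b-n, d-e, d-g, e-m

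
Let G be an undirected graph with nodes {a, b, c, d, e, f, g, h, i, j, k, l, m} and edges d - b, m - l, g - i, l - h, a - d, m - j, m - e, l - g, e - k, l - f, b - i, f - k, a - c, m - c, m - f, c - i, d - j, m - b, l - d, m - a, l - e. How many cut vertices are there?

Removing l increases the component count from 1 to 2, so l is a cut vertex.
By contrast removing e leaves 1 component; it is not a cut vertex. No other vertex is a cut vertex either.

1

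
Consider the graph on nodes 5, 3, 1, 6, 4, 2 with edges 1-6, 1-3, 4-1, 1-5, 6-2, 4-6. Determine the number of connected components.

1

Starting from 1 we can reach 1, 2, 3, 4, 5, 6. That is one component of size 6.
Total: 1 component.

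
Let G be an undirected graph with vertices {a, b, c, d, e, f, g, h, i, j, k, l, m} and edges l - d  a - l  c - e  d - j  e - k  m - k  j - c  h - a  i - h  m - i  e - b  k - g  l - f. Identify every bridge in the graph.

b-e, f-l, g-k

The edges on the cycle m-i-h-a-l-d-j-c-e-k-m are not bridges since each lies on that cycle.
But removing f - l disconnects f from l; removing k - g disconnects k from g; removing e - b disconnects e from b — these are bridges.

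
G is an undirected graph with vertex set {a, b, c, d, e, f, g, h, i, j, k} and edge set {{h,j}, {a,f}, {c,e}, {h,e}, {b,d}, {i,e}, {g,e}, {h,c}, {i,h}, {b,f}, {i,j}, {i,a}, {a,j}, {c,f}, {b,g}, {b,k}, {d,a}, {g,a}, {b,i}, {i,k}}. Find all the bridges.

none

The edges on the cycle b-g-e-c-h-i-b are not bridges since each lies on that cycle.
Every edge lies on some cycle, so there are no bridges.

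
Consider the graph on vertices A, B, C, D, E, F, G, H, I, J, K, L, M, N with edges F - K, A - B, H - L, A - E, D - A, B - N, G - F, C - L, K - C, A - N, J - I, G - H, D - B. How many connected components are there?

4

M is isolated — a component by itself.
Starting from I we can reach I, J. That is one component of size 2.
Starting from A we can reach A, B, D, E, N. That is one component of size 5.
Starting from C we can reach C, F, G, H, K, L. That is one component of size 6.
Total: 4 components.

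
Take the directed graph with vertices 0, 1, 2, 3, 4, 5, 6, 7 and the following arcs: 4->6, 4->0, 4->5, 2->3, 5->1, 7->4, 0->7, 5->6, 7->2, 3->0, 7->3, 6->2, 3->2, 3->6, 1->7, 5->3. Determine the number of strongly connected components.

1

{0, 1, 2, 3, 4, 5, 6, 7} are all mutually reachable — one SCC of size 8.
That gives 1 strongly connected component.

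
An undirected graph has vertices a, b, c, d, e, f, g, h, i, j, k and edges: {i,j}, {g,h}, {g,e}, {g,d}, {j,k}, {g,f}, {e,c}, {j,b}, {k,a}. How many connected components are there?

2

Starting from a we can reach a, b, i, j, k. That is one component of size 5.
Starting from c we can reach c, d, e, f, g, h. That is one component of size 6.
Total: 2 components.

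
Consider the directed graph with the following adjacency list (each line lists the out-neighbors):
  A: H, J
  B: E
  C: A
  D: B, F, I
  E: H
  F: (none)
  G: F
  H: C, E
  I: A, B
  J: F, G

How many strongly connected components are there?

7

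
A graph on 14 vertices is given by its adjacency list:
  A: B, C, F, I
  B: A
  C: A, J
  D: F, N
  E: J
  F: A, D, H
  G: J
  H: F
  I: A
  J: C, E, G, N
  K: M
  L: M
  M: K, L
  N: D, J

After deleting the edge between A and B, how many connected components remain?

3

Before removal there are 2 components.
A-B is a bridge — removing it separates A's side from B's side.
After removal: 3 components.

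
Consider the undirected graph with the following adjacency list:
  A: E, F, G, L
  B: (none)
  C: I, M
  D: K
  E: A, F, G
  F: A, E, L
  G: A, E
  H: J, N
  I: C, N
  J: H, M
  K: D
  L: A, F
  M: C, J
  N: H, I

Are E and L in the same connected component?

From E we can reach A, E, F, G, L, which includes L.

Yes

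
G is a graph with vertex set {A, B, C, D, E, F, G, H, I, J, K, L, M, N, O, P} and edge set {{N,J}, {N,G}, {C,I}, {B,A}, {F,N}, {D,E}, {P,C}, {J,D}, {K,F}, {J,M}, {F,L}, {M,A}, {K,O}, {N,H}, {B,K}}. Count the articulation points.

Removing C increases the component count from 2 to 3, so C is a cut vertex.
Removing D increases the component count from 2 to 3, so D is a cut vertex.
Removing F increases the component count from 2 to 3, so F is a cut vertex.
Likewise J, K, N are cut vertices.
By contrast removing I leaves 2 components; it is not a cut vertex. No other vertex is a cut vertex either.

6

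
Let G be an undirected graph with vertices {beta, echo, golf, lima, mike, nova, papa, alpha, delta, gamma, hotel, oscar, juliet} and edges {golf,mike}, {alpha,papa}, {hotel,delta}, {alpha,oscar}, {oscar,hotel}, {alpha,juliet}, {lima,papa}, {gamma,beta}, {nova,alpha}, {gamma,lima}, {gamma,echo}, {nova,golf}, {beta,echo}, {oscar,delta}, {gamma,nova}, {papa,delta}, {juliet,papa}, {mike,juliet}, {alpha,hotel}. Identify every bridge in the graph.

none

The edges on the cycle gamma-beta-echo-gamma are not bridges since each lies on that cycle.
Every edge lies on some cycle, so there are no bridges.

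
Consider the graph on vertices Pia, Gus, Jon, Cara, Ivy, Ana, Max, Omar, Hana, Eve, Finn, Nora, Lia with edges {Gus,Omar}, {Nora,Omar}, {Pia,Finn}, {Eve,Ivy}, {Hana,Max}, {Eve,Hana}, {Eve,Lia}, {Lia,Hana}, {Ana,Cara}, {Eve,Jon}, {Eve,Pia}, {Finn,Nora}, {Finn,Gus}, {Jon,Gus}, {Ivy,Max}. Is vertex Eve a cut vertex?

Yes

Deleting Eve raises the number of components from 2 to 3, so Eve is a cut vertex.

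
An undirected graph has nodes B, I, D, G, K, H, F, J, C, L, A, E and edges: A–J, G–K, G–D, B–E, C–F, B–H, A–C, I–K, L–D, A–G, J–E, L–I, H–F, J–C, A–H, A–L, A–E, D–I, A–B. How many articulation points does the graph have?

1

Removing A increases the component count from 1 to 2, so A is a cut vertex.
By contrast removing I leaves 1 component; it is not a cut vertex. No other vertex is a cut vertex either.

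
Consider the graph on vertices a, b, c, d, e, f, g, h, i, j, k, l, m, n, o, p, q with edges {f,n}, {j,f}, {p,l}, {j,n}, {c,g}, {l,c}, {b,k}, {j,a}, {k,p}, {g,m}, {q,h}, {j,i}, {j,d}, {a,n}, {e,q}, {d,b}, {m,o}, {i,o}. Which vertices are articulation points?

Removing j increases the component count from 2 to 3, so j is a cut vertex.
Removing q increases the component count from 2 to 3, so q is a cut vertex.
By contrast removing e leaves 2 components; it is not a cut vertex. No other vertex is a cut vertex either.

j, q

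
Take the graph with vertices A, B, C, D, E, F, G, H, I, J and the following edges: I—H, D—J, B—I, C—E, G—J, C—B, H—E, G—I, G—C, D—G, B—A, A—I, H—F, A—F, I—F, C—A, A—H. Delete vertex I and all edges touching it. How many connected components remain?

1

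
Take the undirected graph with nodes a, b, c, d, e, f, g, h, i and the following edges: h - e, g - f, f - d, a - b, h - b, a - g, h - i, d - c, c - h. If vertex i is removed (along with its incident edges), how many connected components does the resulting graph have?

1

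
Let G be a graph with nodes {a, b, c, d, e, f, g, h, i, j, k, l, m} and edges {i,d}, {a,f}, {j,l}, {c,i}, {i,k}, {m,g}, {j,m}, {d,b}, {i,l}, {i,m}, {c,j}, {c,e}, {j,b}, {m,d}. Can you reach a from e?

The component containing e is {b, c, d, e, g, i, j, k, l, m}, and a is not in it.

No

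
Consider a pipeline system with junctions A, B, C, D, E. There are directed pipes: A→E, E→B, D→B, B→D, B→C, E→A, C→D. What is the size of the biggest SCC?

3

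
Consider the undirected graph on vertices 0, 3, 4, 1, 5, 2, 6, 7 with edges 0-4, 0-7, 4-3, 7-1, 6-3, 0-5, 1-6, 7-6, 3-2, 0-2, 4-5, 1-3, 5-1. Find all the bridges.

The edges on the cycle 0-4-3-2-0 are not bridges since each lies on that cycle.
Every edge lies on some cycle, so there are no bridges.

none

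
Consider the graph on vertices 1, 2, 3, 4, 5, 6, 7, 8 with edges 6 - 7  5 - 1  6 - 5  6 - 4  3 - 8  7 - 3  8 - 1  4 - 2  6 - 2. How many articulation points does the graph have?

Removing 6 increases the component count from 1 to 2, so 6 is a cut vertex.
By contrast removing 5 leaves 1 component; it is not a cut vertex. No other vertex is a cut vertex either.

1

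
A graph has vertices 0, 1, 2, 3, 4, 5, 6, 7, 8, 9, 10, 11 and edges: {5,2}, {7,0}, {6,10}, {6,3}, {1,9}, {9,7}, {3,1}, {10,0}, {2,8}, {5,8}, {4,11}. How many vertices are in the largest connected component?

7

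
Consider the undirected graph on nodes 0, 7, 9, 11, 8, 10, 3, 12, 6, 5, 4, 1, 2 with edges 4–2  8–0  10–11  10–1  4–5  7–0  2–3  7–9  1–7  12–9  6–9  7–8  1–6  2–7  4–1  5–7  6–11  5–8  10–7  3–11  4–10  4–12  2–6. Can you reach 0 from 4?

Yes

From 4 we can reach 0, 1, 2, 3, 4, 5, 6, 7, 8, 9, 10, 11, 12, which includes 0.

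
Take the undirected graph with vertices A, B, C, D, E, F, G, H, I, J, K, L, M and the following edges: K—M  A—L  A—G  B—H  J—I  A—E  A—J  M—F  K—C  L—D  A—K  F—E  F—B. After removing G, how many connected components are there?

With G gone, the remaining components are: {A, B, C, D, E, F, H, I, J, K, L, M}.
That is 1 component.

1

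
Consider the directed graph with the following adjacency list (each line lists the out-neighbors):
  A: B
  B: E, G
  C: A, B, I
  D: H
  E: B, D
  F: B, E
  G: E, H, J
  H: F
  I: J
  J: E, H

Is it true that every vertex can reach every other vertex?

No

There is no directed path from B to I, so the graph is not strongly connected.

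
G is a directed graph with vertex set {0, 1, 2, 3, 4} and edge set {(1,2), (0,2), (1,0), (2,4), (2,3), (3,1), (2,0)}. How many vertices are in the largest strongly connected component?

4

{0, 1, 2, 3} are all mutually reachable — one SCC of size 4.
{4} is an SCC by itself.
The largest has 4 vertices.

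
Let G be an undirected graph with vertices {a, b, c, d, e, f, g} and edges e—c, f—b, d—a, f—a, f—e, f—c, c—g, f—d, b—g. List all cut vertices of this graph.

Removing f increases the component count from 1 to 2, so f is a cut vertex.
By contrast removing g leaves 1 component; it is not a cut vertex. No other vertex is a cut vertex either.

f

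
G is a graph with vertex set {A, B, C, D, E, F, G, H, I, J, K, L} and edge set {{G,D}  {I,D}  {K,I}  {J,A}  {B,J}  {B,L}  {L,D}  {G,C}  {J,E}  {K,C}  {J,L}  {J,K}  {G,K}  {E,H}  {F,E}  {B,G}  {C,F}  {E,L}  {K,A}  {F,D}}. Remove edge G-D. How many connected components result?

G and D are still connected via G-B-L-D, so the component count stays at 1.

1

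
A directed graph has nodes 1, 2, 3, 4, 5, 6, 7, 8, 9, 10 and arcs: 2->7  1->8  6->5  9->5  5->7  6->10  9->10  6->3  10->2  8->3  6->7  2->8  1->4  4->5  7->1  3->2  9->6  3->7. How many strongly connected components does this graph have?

{1, 2, 3, 4, 5, 7, 8} are all mutually reachable — one SCC of size 7.
{10} is an SCC by itself.
{9} is an SCC by itself.
{6} is an SCC by itself.
That gives 4 strongly connected components.

4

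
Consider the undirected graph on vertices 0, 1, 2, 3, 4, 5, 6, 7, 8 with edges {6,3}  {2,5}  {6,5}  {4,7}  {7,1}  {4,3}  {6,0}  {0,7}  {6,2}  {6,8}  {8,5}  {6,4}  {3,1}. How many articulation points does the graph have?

1

Removing 6 increases the component count from 1 to 2, so 6 is a cut vertex.
By contrast removing 0 leaves 1 component; it is not a cut vertex. No other vertex is a cut vertex either.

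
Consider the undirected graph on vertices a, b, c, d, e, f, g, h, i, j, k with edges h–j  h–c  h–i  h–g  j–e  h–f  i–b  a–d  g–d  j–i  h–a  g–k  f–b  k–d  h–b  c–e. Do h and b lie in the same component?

From h we can reach a, b, c, d, e, f, g, h, i, j, k, which includes b.

Yes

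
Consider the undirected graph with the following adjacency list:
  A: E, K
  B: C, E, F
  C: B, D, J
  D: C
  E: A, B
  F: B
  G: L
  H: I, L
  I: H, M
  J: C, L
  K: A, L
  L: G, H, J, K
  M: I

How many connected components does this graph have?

Starting from A we can reach A, B, C, D, E, F, G, H, I, J, K, L, M. That is one component of size 13.
Total: 1 component.

1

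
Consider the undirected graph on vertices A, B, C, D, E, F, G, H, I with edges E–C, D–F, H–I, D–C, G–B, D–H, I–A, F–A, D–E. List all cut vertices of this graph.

Removing D increases the component count from 2 to 3, so D is a cut vertex.
By contrast removing F leaves 2 components; it is not a cut vertex. No other vertex is a cut vertex either.

D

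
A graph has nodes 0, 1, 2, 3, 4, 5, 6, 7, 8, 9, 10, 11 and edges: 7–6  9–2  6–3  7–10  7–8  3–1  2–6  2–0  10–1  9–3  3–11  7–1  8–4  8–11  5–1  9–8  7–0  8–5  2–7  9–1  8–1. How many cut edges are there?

1

The edges on the cycle 7-10-1-7 are not bridges since each lies on that cycle.
But removing 4–8 disconnects 4 from 8 — this is a bridge.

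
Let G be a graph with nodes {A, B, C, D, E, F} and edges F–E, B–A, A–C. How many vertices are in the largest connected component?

3

D is isolated — a component by itself.
Starting from E we can reach E, F. That is one component of size 2.
Starting from A we can reach A, B, C. That is one component of size 3.
The largest has 3 vertices.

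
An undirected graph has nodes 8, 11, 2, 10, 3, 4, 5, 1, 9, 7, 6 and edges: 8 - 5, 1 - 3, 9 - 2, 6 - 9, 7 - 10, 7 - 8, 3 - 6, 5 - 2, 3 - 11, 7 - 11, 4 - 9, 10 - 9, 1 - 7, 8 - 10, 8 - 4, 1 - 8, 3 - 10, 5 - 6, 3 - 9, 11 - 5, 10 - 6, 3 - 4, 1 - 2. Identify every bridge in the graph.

none

The edges on the cycle 1-3-4-9-10-7-1 are not bridges since each lies on that cycle.
Every edge lies on some cycle, so there are no bridges.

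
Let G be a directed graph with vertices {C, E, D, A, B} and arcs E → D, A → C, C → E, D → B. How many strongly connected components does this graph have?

5

{B} is an SCC by itself.
{E} is an SCC by itself.
{D} is an SCC by itself.
{A} is an SCC by itself.
{C} is an SCC by itself.
That gives 5 strongly connected components.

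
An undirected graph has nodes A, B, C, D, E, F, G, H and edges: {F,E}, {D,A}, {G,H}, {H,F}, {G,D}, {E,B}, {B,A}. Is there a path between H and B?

From H we can reach A, B, D, E, F, G, H, which includes B.

Yes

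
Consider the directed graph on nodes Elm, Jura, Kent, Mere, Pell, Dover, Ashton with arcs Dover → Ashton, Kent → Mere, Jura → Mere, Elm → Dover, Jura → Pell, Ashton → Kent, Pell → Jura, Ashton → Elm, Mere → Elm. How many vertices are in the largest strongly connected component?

{Elm, Kent, Mere, Dover, Ashton} are all mutually reachable — one SCC of size 5.
{Jura, Pell} are all mutually reachable — one SCC of size 2.
The largest has 5 vertices.

5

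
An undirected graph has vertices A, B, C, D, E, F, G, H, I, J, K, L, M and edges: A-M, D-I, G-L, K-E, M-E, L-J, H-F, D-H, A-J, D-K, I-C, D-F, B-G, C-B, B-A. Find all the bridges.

none

The edges on the cycle D-H-F-D are not bridges since each lies on that cycle.
Every edge lies on some cycle, so there are no bridges.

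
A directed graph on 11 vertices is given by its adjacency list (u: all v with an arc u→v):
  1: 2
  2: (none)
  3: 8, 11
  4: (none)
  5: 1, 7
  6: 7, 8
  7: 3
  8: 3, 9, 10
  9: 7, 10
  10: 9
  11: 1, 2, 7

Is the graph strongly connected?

There is no directed path from 10 to 5, so the graph is not strongly connected.

No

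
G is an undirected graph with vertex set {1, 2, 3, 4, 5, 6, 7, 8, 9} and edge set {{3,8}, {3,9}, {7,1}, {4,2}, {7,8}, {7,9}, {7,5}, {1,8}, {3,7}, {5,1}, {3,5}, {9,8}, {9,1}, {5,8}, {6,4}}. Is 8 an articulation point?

No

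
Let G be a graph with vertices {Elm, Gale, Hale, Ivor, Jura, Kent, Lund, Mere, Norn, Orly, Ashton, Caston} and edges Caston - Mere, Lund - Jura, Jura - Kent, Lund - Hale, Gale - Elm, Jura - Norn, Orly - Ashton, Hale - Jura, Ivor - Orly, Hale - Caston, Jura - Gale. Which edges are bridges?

The edges on the cycle Lund-Hale-Jura-Lund are not bridges since each lies on that cycle.
But removing Ivor - Orly disconnects Ivor from Orly; removing Jura - Gale disconnects Jura from Gale; removing Mere - Caston disconnects Mere from Caston; removing Jura - Norn disconnects Jura from Norn — these are bridges.
In total 8 edges are bridges.

Ashton-Orly, Caston-Hale, Caston-Mere, Elm-Gale, Gale-Jura, Ivor-Orly, Jura-Kent, Jura-Norn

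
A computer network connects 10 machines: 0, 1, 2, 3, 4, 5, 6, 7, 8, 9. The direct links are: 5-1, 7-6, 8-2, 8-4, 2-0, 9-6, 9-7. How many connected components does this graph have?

4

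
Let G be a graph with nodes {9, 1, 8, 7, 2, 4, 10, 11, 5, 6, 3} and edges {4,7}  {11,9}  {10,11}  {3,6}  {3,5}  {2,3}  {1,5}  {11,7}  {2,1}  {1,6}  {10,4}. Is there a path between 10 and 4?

From 10 we can reach 4, 7, 9, 10, 11, which includes 4.

Yes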